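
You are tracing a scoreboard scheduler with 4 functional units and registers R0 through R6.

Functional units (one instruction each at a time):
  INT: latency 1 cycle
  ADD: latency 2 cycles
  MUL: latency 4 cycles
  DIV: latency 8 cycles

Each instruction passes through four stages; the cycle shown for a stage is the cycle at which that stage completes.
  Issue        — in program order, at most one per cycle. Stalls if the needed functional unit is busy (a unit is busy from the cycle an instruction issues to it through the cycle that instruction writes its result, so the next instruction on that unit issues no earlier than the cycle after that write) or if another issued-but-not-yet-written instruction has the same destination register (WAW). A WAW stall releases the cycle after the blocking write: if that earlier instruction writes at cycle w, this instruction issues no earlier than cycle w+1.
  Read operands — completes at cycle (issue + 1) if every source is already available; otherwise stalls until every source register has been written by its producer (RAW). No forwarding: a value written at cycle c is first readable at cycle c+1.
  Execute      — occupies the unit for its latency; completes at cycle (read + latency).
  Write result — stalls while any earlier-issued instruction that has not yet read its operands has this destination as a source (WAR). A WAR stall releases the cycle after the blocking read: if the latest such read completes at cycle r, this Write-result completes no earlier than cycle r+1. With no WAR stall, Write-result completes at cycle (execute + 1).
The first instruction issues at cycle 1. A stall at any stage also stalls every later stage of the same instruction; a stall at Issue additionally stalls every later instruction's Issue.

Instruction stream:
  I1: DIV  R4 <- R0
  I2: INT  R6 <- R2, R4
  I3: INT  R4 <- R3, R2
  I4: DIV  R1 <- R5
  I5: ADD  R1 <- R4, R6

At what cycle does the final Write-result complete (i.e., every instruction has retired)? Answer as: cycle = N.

cycle = 31

c1: I1 issues→DIV
c2: I1 reads; I2 issues→INT
c10: I1 exec-done
c11: I1 writes R4
c12: I2 reads
c13: I2 exec-done
c14: I2 writes R6
c15: I3 issues→INT
c16: I3 reads; I4 issues→DIV
c17: I3 exec-done; I4 reads
c18: I3 writes R4
c25: I4 exec-done
c26: I4 writes R1
c27: I5 issues→ADD
c28: I5 reads
c30: I5 exec-done
c31: I5 writes R1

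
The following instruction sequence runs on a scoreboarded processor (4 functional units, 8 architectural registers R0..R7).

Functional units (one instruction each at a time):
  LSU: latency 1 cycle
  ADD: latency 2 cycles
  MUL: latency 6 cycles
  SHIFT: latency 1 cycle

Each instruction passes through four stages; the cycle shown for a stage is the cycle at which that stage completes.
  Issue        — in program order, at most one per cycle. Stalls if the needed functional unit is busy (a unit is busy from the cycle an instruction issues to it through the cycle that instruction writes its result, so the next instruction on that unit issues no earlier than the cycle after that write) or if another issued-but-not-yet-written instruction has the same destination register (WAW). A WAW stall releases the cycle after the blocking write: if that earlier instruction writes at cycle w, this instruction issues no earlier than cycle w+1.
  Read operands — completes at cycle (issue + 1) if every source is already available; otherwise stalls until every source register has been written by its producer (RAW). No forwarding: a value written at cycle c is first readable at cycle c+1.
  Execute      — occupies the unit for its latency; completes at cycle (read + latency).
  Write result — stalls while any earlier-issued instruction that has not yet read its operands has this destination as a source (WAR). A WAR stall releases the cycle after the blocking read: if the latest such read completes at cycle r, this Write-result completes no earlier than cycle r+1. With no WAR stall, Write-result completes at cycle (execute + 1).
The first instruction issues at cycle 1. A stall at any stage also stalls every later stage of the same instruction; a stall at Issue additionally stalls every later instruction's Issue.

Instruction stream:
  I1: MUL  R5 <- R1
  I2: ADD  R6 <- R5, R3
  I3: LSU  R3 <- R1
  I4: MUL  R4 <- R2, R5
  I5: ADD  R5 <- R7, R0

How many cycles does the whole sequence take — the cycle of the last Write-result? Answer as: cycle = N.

[1] I1 dispatched to MUL
[2] I1 operands ready | I2 dispatched to ADD
[3] I3 dispatched to LSU
[4] I3 operands ready
[5] I3 complete
[8] I1 complete
[9] R5←I1
[10] I2 operands ready | I4 dispatched to MUL
[11] R3←I3 | I4 operands ready
[12] I2 complete
[13] R6←I2
[14] I5 dispatched to ADD
[15] I5 operands ready
[17] I4 complete | I5 complete
[18] R4←I4 | R5←I5

cycle = 18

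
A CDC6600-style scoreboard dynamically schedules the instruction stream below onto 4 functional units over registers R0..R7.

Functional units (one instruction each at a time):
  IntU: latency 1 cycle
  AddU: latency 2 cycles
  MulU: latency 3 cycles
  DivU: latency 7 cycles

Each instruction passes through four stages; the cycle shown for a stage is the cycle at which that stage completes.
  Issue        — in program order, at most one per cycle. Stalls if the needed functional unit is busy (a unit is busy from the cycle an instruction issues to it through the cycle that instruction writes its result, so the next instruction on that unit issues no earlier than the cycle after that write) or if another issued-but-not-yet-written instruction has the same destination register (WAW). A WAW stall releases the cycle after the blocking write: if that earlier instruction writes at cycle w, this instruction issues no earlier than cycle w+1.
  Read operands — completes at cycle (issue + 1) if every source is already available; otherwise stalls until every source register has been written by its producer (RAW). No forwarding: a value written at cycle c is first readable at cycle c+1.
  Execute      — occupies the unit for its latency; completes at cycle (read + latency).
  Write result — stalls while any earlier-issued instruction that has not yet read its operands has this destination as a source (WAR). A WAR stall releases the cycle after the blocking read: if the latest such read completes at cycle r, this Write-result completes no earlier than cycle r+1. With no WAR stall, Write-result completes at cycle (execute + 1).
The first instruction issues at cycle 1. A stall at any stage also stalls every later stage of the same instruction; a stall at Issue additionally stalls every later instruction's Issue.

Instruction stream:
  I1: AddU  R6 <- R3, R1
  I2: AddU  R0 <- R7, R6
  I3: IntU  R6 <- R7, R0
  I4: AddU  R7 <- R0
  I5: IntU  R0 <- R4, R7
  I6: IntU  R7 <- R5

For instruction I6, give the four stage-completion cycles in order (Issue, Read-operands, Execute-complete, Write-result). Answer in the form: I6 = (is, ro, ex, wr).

c1: I1 issues→AddU
c2: I1 reads
c4: I1 exec-done
c5: I1 writes R6
c6: I2 issues→AddU
c7: I2 reads · I3 issues→IntU
c9: I2 exec-done
c10: I2 writes R0
c11: I3 reads · I4 issues→AddU
c12: I3 exec-done · I4 reads
c13: I3 writes R6
c14: I4 exec-done · I5 issues→IntU
c15: I4 writes R7
c16: I5 reads
c17: I5 exec-done
c18: I5 writes R0
c19: I6 issues→IntU
c20: I6 reads
c21: I6 exec-done
c22: I6 writes R7

I6 = (19, 20, 21, 22)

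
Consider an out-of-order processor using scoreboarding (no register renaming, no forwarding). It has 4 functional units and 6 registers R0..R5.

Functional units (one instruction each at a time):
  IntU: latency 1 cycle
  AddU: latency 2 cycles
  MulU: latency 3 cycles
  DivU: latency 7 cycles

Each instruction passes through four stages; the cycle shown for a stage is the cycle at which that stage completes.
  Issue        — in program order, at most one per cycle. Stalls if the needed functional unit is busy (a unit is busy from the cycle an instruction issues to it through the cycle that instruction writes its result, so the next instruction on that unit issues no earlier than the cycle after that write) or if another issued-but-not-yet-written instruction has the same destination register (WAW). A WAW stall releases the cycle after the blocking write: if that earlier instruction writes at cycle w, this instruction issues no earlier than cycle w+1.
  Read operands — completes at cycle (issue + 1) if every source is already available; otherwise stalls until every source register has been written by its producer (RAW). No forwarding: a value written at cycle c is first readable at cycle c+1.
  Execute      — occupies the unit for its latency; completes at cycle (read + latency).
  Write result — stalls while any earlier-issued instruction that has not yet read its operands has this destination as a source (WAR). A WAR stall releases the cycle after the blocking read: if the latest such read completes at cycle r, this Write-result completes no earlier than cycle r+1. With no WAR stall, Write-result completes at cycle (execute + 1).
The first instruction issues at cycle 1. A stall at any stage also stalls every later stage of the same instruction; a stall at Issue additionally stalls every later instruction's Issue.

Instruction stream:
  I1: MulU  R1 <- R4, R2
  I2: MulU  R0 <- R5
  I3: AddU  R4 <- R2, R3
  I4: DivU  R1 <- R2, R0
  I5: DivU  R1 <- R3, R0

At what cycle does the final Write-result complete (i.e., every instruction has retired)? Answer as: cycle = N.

I1 -> (1, 2, 5, 6)
I2 -> (7, 8, 11, 12)  // struct: MulU busy until I1 writes@6
I3 -> (8, 9, 11, 12)
I4 -> (9, 13, 20, 21)  // RAW R0: wait I2 write@12
I5 -> (22, 23, 30, 31)  // struct: DivU busy until I4 writes@21

cycle = 31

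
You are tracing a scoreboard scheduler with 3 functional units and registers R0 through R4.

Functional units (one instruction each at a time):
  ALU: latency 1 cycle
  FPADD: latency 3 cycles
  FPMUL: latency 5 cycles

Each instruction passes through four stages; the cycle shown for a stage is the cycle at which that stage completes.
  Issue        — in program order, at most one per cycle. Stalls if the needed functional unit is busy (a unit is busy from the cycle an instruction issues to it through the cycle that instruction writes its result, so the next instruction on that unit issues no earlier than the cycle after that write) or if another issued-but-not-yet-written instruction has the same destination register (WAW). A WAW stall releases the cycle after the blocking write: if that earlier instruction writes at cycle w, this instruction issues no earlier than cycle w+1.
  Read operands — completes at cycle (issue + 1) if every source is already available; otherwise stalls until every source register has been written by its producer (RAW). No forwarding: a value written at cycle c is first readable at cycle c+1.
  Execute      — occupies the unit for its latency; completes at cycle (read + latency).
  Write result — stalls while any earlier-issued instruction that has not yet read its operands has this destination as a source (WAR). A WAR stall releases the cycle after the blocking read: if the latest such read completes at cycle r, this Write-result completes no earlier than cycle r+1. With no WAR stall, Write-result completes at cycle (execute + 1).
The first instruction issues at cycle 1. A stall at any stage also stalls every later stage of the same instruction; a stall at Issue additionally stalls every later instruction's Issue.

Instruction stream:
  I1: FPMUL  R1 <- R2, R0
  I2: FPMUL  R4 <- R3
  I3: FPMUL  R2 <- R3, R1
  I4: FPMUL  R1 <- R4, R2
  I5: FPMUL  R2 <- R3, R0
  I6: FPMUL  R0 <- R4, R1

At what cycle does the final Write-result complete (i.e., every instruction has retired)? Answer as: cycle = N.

I1 -> (1, 2, 7, 8)
I2 -> (9, 10, 15, 16)  // struct: FPMUL busy until I1 writes@8
I3 -> (17, 18, 23, 24)  // struct: FPMUL busy until I2 writes@16
I4 -> (25, 26, 31, 32)  // struct: FPMUL busy until I3 writes@24
I5 -> (33, 34, 39, 40)  // struct: FPMUL busy until I4 writes@32
I6 -> (41, 42, 47, 48)  // struct: FPMUL busy until I5 writes@40

cycle = 48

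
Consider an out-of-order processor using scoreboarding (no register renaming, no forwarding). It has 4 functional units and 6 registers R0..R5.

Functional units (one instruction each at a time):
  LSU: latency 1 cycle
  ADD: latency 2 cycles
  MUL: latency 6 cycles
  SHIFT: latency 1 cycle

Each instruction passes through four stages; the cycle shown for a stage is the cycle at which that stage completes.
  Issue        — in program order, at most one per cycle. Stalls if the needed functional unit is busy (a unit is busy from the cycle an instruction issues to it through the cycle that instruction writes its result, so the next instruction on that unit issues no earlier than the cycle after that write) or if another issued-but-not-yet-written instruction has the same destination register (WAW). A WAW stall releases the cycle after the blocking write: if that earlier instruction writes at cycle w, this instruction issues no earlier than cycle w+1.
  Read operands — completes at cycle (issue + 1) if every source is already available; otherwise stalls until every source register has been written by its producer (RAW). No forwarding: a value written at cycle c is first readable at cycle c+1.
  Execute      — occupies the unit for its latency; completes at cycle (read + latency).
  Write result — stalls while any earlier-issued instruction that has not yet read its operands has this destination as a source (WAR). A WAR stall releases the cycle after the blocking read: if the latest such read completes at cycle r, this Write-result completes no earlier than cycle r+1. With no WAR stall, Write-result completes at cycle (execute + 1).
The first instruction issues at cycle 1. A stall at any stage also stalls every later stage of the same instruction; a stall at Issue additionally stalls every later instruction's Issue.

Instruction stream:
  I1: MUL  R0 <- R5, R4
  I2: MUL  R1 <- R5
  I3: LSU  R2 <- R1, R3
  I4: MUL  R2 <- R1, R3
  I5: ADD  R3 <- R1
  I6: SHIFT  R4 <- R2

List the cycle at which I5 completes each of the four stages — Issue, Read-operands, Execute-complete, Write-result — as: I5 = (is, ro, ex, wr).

I1  is:1  ro:2  ex:8  wr:9
I2  is:10  ro:11  ex:17  wr:18  — struct: MUL busy until I1 writes@9
I3  is:11  ro:19  ex:20  wr:21  — RAW R1: wait I2 write@18
I4  is:22  ro:23  ex:29  wr:30  — WAW R2: wait I3 write@21
I5  is:23  ro:24  ex:26  wr:27
I6  is:24  ro:31  ex:32  wr:33  — RAW R2: wait I4 write@30

I5 = (23, 24, 26, 27)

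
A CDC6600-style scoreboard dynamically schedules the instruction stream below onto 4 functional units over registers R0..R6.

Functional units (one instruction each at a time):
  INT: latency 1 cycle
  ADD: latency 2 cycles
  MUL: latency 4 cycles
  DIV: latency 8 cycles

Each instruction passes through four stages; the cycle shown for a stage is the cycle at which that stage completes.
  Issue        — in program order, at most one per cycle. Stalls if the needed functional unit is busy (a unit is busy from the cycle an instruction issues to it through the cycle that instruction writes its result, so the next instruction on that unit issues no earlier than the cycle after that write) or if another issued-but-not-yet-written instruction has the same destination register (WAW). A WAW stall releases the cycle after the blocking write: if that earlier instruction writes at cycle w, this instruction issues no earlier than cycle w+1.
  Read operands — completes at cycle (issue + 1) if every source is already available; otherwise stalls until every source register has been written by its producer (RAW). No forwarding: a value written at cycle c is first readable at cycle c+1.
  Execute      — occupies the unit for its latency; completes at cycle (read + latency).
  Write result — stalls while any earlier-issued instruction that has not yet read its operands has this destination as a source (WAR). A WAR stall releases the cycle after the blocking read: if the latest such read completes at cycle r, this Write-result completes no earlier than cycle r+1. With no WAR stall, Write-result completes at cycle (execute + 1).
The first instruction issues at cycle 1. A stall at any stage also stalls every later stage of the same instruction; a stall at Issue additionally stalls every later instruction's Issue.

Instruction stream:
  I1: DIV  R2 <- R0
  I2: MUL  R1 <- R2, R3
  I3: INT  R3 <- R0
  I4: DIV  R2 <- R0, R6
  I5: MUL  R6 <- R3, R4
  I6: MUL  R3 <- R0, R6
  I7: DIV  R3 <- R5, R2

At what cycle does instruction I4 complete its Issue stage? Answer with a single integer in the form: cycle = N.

cycle = 12

t=1  I1 dispatched to DIV
t=2  I1 operands ready; I2 dispatched to MUL
t=3  I3 dispatched to INT
t=4  I3 operands ready
t=5  I3 complete
t=10  I1 complete
t=11  R2←I1
t=12  I2 operands ready; I4 dispatched to DIV
t=13  R3←I3; I4 operands ready
t=16  I2 complete
t=17  R1←I2
t=18  I5 dispatched to MUL
t=19  I5 operands ready
t=21  I4 complete
t=22  R2←I4
t=23  I5 complete
t=24  R6←I5
t=25  I6 dispatched to MUL
t=26  I6 operands ready
t=30  I6 complete
t=31  R3←I6
t=32  I7 dispatched to DIV
t=33  I7 operands ready
t=41  I7 complete
t=42  R3←I7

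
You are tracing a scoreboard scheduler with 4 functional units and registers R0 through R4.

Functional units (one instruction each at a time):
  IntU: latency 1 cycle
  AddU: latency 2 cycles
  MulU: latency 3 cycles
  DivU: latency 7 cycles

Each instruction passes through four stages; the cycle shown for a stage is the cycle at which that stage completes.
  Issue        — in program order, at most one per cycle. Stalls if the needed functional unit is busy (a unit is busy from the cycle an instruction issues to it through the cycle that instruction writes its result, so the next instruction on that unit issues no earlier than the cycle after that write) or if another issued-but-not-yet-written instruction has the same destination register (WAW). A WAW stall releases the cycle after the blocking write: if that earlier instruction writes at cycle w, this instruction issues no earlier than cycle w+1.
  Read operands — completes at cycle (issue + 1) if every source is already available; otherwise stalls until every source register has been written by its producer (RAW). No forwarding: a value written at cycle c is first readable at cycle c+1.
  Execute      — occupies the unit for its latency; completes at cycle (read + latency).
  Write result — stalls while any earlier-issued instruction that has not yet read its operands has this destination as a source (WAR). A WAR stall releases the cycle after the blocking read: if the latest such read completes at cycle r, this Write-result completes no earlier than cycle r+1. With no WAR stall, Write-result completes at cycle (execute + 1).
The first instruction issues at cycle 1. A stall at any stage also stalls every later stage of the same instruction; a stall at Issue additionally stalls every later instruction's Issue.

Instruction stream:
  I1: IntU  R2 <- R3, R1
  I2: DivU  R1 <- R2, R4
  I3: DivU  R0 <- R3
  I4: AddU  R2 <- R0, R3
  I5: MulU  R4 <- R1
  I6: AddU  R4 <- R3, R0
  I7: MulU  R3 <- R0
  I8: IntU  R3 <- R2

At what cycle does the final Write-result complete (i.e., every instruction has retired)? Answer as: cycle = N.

  I1 | 1 | 2 | 3 | 4
  I2 | 2 | 5 | 12 | 13   RAW R2: wait I1 write@4
  I3 | 14 | 15 | 22 | 23   struct: DivU busy until I2 writes@13
  I4 | 15 | 24 | 26 | 27   RAW R0: wait I3 write@23
  I5 | 16 | 17 | 20 | 21
  I6 | 28 | 29 | 31 | 32   struct: AddU busy until I4 writes@27
  I7 | 29 | 30 | 33 | 34
  I8 | 35 | 36 | 37 | 38   WAW R3: wait I7 write@34

cycle = 38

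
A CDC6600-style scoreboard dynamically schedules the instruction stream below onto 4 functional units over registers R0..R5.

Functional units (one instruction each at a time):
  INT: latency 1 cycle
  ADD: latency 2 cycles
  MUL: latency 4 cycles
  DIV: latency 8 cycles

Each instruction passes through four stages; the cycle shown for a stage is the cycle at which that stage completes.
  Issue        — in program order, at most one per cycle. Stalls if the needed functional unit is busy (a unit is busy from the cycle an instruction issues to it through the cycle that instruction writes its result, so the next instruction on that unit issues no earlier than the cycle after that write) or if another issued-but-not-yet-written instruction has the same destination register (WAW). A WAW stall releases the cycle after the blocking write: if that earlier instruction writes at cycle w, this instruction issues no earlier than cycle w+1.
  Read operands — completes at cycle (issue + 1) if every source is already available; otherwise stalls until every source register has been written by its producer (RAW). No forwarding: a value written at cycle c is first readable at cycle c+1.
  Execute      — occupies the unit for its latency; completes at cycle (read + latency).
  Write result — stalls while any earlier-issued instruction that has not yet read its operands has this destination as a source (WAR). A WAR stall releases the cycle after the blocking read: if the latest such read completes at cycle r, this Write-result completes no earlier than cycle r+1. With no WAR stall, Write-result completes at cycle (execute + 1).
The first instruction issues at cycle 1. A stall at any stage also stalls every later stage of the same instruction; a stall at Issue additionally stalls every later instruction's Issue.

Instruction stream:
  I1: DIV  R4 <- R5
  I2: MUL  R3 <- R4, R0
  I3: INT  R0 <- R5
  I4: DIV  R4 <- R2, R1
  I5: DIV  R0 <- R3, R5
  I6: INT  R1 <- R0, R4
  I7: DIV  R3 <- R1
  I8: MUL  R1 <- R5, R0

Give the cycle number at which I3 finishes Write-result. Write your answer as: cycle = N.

1) issue 1, read 2, done 10, write 11
2) issue 2, read 12, done 16, write 17  <RAW R4: wait I1 write@11>
3) issue 3, read 4, done 5, write 13  <WAR R0: wait I2 read@12>
4) issue 12, read 13, done 21, write 22  <struct: DIV busy until I1 writes@11>
5) issue 23, read 24, done 32, write 33  <struct: DIV busy until I4 writes@22>
6) issue 24, read 34, done 35, write 36  <RAW R0: wait I5 write@33>
7) issue 34, read 37, done 45, write 46  <struct: DIV busy until I5 writes@33 / RAW R1: wait I6 write@36>
8) issue 37, read 38, done 42, write 43  <WAW R1: wait I6 write@36>

cycle = 13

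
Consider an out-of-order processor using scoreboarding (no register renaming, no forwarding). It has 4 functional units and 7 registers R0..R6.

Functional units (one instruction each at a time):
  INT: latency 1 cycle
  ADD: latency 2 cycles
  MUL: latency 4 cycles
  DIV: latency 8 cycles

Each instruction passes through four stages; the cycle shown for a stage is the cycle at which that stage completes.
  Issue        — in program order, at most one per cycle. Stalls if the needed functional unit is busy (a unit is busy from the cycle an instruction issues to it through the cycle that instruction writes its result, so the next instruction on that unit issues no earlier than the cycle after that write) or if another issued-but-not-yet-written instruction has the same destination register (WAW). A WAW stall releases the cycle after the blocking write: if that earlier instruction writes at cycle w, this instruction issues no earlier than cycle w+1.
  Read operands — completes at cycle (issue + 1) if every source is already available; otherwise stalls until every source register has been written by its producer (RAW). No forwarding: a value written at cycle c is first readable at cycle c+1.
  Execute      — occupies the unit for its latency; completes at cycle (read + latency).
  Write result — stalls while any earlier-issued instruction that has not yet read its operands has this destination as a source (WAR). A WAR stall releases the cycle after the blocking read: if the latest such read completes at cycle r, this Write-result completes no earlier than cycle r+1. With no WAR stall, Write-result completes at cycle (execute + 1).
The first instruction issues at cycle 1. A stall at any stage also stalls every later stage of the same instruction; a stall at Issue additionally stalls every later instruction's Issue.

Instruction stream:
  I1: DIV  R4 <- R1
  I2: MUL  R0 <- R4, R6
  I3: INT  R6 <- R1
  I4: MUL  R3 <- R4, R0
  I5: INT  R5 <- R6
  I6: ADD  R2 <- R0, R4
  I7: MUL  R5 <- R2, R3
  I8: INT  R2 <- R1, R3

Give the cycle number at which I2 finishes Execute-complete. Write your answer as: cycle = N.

I1 -> (1, 2, 10, 11)
I2 -> (2, 12, 16, 17)  // RAW R4: wait I1 write@11
I3 -> (3, 4, 5, 13)  // WAR R6: wait I2 read@12
I4 -> (18, 19, 23, 24)  // struct: MUL busy until I2 writes@17
I5 -> (19, 20, 21, 22)
I6 -> (20, 21, 23, 24)
I7 -> (25, 26, 30, 31)  // struct: MUL busy until I4 writes@24
I8 -> (26, 27, 28, 29)

cycle = 16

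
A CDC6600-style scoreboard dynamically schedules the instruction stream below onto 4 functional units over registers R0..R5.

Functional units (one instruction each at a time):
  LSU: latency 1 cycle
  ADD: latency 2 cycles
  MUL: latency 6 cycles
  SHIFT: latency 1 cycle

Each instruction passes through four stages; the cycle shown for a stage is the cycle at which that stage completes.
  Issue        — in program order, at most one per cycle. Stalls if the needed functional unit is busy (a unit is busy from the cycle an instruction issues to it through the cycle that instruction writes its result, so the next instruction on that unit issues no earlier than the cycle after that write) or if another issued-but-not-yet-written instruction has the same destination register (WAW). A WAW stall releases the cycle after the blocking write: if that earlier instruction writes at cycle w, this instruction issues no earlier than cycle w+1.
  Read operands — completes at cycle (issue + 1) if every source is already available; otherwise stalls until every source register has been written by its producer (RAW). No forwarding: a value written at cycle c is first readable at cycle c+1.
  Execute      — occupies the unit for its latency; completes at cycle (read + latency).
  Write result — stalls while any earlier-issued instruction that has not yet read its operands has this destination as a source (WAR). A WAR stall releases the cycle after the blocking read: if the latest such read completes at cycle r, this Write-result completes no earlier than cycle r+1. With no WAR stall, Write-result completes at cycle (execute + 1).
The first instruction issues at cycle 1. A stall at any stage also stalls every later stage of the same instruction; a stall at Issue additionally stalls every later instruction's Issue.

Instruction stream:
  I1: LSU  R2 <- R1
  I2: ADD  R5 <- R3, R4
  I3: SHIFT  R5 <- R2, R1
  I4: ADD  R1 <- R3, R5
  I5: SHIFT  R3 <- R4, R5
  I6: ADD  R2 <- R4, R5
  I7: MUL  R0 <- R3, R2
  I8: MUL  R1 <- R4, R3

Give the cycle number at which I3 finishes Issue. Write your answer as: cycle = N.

cycle = 7

cycle 1: I1 dispatched to LSU
cycle 2: I1 operands ready · I2 dispatched to ADD
cycle 3: I1 complete · I2 operands ready
cycle 4: R2←I1
cycle 5: I2 complete
cycle 6: R5←I2
cycle 7: I3 dispatched to SHIFT
cycle 8: I3 operands ready · I4 dispatched to ADD
cycle 9: I3 complete
cycle 10: R5←I3
cycle 11: I4 operands ready · I5 dispatched to SHIFT
cycle 12: I5 operands ready
cycle 13: I4 complete · I5 complete
cycle 14: R1←I4 · R3←I5
cycle 15: I6 dispatched to ADD
cycle 16: I6 operands ready · I7 dispatched to MUL
cycle 18: I6 complete
cycle 19: R2←I6
cycle 20: I7 operands ready
cycle 26: I7 complete
cycle 27: R0←I7
cycle 28: I8 dispatched to MUL
cycle 29: I8 operands ready
cycle 35: I8 complete
cycle 36: R1←I8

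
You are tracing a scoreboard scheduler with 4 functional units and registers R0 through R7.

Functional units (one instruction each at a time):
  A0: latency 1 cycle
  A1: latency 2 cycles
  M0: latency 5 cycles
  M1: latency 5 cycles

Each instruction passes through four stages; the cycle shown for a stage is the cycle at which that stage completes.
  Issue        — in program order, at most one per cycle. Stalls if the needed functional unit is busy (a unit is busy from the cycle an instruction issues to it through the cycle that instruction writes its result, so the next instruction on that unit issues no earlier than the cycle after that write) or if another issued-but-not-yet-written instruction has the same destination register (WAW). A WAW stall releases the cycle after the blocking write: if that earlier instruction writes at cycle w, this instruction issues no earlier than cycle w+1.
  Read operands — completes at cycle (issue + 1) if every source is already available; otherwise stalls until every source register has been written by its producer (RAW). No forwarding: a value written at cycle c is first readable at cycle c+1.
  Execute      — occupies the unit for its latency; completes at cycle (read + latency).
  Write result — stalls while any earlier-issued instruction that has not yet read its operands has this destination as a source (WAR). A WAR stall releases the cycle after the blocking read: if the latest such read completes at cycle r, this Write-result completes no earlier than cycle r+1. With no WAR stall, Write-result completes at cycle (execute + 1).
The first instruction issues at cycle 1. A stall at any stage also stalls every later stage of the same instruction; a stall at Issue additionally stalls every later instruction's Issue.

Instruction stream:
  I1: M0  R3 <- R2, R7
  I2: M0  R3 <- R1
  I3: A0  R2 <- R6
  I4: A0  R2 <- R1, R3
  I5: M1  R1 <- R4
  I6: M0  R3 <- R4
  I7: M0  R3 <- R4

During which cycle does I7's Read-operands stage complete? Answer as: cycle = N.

  I1 | 1 | 2 | 7 | 8
  I2 | 9 | 10 | 15 | 16   struct: M0 busy until I1 writes@8
  I3 | 10 | 11 | 12 | 13
  I4 | 14 | 17 | 18 | 19   struct: A0 busy until I3 writes@13 · RAW R3: wait I2 write@16
  I5 | 15 | 16 | 21 | 22
  I6 | 17 | 18 | 23 | 24   struct: M0 busy until I2 writes@16
  I7 | 25 | 26 | 31 | 32   struct: M0 busy until I6 writes@24

cycle = 26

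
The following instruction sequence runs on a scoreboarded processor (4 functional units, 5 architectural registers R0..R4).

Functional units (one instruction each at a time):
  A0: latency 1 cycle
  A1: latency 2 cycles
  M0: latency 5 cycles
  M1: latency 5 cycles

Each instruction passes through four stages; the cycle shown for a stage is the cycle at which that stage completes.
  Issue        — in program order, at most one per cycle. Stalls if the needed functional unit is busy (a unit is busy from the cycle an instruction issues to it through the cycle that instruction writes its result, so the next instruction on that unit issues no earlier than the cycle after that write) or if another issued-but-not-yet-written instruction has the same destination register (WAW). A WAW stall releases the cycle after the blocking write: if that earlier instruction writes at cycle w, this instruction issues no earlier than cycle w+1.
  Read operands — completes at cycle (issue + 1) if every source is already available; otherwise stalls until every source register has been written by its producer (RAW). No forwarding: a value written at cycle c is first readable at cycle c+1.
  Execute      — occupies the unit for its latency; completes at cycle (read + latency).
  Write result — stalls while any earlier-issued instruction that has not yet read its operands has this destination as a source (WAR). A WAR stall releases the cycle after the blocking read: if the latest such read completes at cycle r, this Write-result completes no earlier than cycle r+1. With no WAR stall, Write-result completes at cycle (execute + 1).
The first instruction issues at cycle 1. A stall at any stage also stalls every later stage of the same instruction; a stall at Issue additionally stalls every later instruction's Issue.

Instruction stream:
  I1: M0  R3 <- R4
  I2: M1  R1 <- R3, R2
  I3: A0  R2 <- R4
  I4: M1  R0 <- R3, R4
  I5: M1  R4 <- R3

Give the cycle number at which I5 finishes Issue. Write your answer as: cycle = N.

cycle = 24

cycle 1: issue I1 (M0)
cycle 2: I1 read-ops, issue I2 (M1)
cycle 3: issue I3 (A0)
cycle 4: I3 read-ops
cycle 5: I3 finished on A0
cycle 7: I1 finished on M0
cycle 8: I1→R3
cycle 9: I2 read-ops
cycle 10: I3→R2
cycle 14: I2 finished on M1
cycle 15: I2→R1
cycle 16: issue I4 (M1)
cycle 17: I4 read-ops
cycle 22: I4 finished on M1
cycle 23: I4→R0
cycle 24: issue I5 (M1)
cycle 25: I5 read-ops
cycle 30: I5 finished on M1
cycle 31: I5→R4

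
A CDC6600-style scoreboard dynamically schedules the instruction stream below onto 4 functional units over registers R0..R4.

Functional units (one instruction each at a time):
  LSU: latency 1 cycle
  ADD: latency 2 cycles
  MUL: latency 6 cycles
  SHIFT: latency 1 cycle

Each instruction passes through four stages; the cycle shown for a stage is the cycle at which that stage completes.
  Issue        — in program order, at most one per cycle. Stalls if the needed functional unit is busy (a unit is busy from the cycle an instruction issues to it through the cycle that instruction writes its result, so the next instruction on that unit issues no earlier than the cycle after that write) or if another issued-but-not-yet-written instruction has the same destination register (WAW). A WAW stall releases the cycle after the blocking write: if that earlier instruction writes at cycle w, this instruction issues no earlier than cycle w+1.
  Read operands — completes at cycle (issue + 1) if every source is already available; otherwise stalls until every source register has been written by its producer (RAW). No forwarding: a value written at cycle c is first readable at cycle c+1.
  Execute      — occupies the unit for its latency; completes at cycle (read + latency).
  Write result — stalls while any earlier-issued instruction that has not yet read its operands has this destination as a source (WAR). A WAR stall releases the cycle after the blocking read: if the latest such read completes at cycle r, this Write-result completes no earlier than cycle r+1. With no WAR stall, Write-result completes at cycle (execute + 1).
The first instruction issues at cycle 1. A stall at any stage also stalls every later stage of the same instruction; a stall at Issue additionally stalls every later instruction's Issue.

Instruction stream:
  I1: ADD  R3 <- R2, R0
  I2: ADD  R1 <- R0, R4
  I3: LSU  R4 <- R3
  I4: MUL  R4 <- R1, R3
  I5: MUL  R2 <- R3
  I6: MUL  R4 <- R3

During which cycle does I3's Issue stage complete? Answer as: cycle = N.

I1 -> (1, 2, 4, 5)
I2 -> (6, 7, 9, 10)  // struct: ADD busy until I1 writes@5
I3 -> (7, 8, 9, 10)
I4 -> (11, 12, 18, 19)  // WAW R4: wait I3 write@10
I5 -> (20, 21, 27, 28)  // struct: MUL busy until I4 writes@19
I6 -> (29, 30, 36, 37)  // struct: MUL busy until I5 writes@28

cycle = 7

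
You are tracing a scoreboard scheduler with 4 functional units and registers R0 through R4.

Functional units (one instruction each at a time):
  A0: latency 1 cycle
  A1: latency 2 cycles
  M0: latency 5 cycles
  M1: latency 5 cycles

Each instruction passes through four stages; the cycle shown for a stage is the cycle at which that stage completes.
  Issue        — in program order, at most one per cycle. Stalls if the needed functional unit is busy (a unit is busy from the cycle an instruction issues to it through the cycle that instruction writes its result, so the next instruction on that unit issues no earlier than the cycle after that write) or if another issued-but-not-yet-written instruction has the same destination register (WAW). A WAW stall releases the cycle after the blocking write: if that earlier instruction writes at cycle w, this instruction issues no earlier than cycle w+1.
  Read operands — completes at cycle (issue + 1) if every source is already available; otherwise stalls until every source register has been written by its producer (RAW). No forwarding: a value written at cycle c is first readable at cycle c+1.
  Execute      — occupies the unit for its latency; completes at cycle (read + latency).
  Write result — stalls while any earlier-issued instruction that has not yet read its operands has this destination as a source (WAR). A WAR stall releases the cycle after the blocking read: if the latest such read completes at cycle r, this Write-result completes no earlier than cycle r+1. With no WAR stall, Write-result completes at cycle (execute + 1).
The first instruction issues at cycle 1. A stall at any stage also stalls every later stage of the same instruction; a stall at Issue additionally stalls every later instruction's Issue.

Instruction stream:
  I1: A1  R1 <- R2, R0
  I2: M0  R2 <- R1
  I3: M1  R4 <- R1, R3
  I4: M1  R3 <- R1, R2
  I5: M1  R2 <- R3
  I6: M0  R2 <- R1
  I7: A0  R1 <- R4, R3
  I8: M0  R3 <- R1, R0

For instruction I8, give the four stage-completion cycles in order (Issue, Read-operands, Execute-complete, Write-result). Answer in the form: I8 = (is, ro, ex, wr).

I8 = (37, 38, 43, 44)

[1] issue I1 (A1)
[2] I1 read-ops · issue I2 (M0)
[3] issue I3 (M1)
[4] I1 finished on A1
[5] I1→R1
[6] I2 read-ops · I3 read-ops
[11] I2 finished on M0 · I3 finished on M1
[12] I2→R2 · I3→R4
[13] issue I4 (M1)
[14] I4 read-ops
[19] I4 finished on M1
[20] I4→R3
[21] issue I5 (M1)
[22] I5 read-ops
[27] I5 finished on M1
[28] I5→R2
[29] issue I6 (M0)
[30] I6 read-ops · issue I7 (A0)
[31] I7 read-ops
[32] I7 finished on A0
[33] I7→R1
[35] I6 finished on M0
[36] I6→R2
[37] issue I8 (M0)
[38] I8 read-ops
[43] I8 finished on M0
[44] I8→R3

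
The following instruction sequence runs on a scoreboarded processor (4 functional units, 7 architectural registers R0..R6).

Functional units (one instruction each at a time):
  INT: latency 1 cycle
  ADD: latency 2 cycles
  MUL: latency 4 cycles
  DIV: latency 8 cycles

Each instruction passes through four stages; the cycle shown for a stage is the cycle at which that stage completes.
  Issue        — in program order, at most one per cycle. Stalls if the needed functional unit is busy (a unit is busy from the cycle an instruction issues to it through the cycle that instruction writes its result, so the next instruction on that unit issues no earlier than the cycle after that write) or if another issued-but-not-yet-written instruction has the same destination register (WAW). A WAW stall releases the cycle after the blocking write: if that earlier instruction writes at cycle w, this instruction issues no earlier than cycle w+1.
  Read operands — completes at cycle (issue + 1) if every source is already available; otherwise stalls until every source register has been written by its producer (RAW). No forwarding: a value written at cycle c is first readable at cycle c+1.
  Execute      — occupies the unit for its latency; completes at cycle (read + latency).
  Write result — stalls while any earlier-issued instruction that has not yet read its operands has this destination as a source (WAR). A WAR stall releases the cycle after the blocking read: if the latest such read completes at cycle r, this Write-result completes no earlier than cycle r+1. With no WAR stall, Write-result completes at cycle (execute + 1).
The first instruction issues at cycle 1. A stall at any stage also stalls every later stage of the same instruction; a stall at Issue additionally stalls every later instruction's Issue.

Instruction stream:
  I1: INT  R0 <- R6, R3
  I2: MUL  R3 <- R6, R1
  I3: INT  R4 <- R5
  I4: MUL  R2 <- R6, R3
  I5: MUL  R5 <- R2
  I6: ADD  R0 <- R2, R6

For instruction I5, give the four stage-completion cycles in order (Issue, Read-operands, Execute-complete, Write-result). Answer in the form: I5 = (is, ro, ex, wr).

cycle 1: I1→INT
cycle 2: I1 RO | I2→MUL
cycle 3: I1 EX | I2 RO
cycle 4: I1 WR R0
cycle 5: I3→INT
cycle 6: I3 RO
cycle 7: I2 EX | I3 EX
cycle 8: I2 WR R3 | I3 WR R4
cycle 9: I4→MUL
cycle 10: I4 RO
cycle 14: I4 EX
cycle 15: I4 WR R2
cycle 16: I5→MUL
cycle 17: I5 RO | I6→ADD
cycle 18: I6 RO
cycle 20: I6 EX
cycle 21: I5 EX | I6 WR R0
cycle 22: I5 WR R5

I5 = (16, 17, 21, 22)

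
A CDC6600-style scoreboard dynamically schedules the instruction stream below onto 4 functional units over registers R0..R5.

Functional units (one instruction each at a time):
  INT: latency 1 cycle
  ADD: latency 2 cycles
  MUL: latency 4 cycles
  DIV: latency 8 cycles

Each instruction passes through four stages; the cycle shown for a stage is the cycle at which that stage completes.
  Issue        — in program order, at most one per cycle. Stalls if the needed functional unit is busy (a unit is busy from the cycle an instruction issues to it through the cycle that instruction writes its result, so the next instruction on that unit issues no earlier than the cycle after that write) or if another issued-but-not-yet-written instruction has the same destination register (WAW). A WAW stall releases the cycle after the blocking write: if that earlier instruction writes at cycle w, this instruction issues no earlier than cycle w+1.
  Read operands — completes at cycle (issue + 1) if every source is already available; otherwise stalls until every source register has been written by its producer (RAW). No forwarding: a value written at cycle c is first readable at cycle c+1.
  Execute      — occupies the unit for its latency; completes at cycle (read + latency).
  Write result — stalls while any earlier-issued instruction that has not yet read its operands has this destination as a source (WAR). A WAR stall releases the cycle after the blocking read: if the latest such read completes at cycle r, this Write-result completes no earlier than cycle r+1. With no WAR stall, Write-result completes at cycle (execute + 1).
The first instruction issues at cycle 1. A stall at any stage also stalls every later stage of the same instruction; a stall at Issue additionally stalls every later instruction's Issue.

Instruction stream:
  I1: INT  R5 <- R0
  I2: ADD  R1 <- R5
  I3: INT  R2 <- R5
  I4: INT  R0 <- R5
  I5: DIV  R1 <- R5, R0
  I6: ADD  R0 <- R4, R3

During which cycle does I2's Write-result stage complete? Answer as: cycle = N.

cycle = 8

I1  is:1  ro:2  ex:3  wr:4
I2  is:2  ro:5  ex:7  wr:8  — RAW R5: wait I1 write@4
I3  is:5  ro:6  ex:7  wr:8  — struct: INT busy until I1 writes@4
I4  is:9  ro:10  ex:11  wr:12  — struct: INT busy until I3 writes@8
I5  is:10  ro:13  ex:21  wr:22  — RAW R0: wait I4 write@12
I6  is:13  ro:14  ex:16  wr:17  — WAW R0: wait I4 write@12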